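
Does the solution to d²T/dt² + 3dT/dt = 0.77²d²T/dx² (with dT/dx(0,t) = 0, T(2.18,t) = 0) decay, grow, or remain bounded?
T → 0. Damping (γ=3) dissipates energy; oscillations decay exponentially.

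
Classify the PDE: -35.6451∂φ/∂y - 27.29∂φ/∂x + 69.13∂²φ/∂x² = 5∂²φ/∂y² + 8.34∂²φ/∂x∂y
Rewriting in standard form: 69.13∂²φ/∂x² - 8.34∂²φ/∂x∂y - 5∂²φ/∂y² - 27.29∂φ/∂x - 35.6451∂φ/∂y = 0. A = 69.13, B = -8.34, C = -5. Discriminant B² - 4AC = 1452.1556. Since 1452.1556 > 0, hyperbolic.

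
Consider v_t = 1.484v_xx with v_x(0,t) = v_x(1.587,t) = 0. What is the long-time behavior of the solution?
As t → ∞, v → constant (steady state). Heat is conserved (no flux at boundaries); solution approaches the spatial average.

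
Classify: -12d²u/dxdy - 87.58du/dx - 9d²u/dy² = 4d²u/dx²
Rewriting in standard form: -4d²u/dx² - 12d²u/dxdy - 9d²u/dy² - 87.58du/dx = 0. Parabolic (discriminant = 0).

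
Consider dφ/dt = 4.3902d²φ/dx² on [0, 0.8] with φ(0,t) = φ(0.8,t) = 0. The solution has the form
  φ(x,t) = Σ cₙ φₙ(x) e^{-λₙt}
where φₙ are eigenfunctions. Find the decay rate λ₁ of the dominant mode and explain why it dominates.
Eigenvalues: λₙ = 4.3902n²π²/0.8².
First three modes:
  n=1: λ₁ = 4.3902π²/0.8² ≈ 67.702
  n=2: λ₂ = 17.5608π²/0.8² ≈ 270.81 (4× faster decay)
  n=3: λ₃ = 39.5118π²/0.8² ≈ 609.322 (9× faster decay)
As t → ∞, higher modes decay exponentially faster. The n=1 mode dominates: φ ~ c₁ sin(πx/0.8) e^{-λ₁t}.
Decay rate: λ₁ = 4.3902π²/0.8² ≈ 67.702.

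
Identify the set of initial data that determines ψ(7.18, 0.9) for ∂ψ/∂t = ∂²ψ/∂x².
The entire real line. The heat equation has infinite propagation speed: any initial disturbance instantly affects all points (though exponentially small far away).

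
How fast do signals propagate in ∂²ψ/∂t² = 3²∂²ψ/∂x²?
Speed = 3. Information travels along characteristics x = x₀ ± 3t.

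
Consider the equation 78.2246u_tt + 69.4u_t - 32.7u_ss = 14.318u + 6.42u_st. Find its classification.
Rewriting in standard form: -32.7u_ss - 6.42u_st + 78.2246u_tt + 69.4u_t - 14.318u = 0. Hyperbolic. (A = -32.7, B = -6.42, C = 78.2246 gives B² - 4AC = 10272.99408.)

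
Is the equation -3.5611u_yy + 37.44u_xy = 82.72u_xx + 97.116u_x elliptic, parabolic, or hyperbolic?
Rewriting in standard form: -82.72u_xx + 37.44u_xy - 3.5611u_yy - 97.116u_x = 0. Computing B² - 4AC with A = -82.72, B = 37.44, C = -3.5611: discriminant = 223.456832 (positive). Answer: hyperbolic.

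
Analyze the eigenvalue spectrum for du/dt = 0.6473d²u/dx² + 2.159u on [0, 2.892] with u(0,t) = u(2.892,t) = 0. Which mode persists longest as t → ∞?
Eigenvalues: λₙ = 0.6473n²π²/2.892² - 2.159.
First three modes:
  n=1: λ₁ = 0.6473π²/2.892² - 2.159 ≈ -1.395
  n=2: λ₂ = 2.5892π²/2.892² - 2.159 ≈ 0.896
  n=3: λ₃ = 5.8257π²/2.892² - 2.159 ≈ 4.716
Since 0.6473π²/2.892² ≈ 0.764 < 2.159, λ₁ < 0.
The n=1 mode grows fastest (−λₙ is largest for n=1) → dominates.
Asymptotic: u ~ c₁ sin(πx/2.892) e^{1.395t} (exponential growth at rate −λ₁ ≈ 1.395).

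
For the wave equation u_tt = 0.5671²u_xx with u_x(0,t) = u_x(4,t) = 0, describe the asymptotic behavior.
u oscillates about a mean that drifts linearly in t (generically unbounded; no decay). There is no damping, so the nonconstant modes persist as standing waves (energy conserved, no decay). But with Neumann conditions at both ends the constant mode has eigenvalue 0: the spatial mean M(t) of u satisfies M'' = 0, so M(t) = M(0) + M'(0)·t. Unless the initial velocity has zero mean (∫u_t(x,0)dx = 0), the solution grows linearly in t (unbounded, though not exponentially); if it does have zero mean, the solution stays bounded and simply oscillates.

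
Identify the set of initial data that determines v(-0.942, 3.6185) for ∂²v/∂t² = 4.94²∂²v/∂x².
Domain of dependence: [-18.81739, 16.93339]. Signals travel at speed 4.94, so data within |x - -0.942| ≤ 4.94·3.6185 = 17.87539 can reach the point.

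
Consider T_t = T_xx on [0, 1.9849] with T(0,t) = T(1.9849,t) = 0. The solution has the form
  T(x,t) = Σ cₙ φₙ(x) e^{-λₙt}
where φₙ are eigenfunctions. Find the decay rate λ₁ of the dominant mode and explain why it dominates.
Eigenvalues: λₙ = n²π²/1.9849².
First three modes:
  n=1: λ₁ = π²/1.9849² ≈ 2.505
  n=2: λ₂ = 4π²/1.9849² ≈ 10.02 (4× faster decay)
  n=3: λ₃ = 9π²/1.9849² ≈ 22.546 (9× faster decay)
As t → ∞, higher modes decay exponentially faster. The n=1 mode dominates: T ~ c₁ sin(πx/1.9849) e^{-λ₁t}.
Decay rate: λ₁ = π²/1.9849² ≈ 2.505.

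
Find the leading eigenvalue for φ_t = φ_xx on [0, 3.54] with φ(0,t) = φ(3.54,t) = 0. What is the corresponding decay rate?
Eigenvalues: λₙ = n²π²/3.54².
First three modes:
  n=1: λ₁ = π²/3.54² ≈ 0.788
  n=2: λ₂ = 4π²/3.54² ≈ 3.15 (4× faster decay)
  n=3: λ₃ = 9π²/3.54² ≈ 7.088 (9× faster decay)
As t → ∞, higher modes decay exponentially faster. The n=1 mode dominates: φ ~ c₁ sin(πx/3.54) e^{-λ₁t}.
Decay rate: λ₁ = π²/3.54² ≈ 0.788.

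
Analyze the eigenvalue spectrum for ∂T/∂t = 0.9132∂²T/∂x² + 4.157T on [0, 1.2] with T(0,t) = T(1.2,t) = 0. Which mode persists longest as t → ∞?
Eigenvalues: λₙ = 0.9132n²π²/1.2² - 4.157.
First three modes:
  n=1: λ₁ = 0.9132π²/1.2² - 4.157 ≈ 2.102
  n=2: λ₂ = 3.6528π²/1.2² - 4.157 ≈ 20.879
  n=3: λ₃ = 8.2188π²/1.2² - 4.157 ≈ 52.174
Since 0.9132π²/1.2² ≈ 6.259 > 4.157, all λₙ > 0.
The n=1 mode decays slowest → dominates as t → ∞.
Asymptotic: T ~ c₁ sin(πx/1.2) e^{-λ₁t} with decay rate λ₁ ≈ 2.102.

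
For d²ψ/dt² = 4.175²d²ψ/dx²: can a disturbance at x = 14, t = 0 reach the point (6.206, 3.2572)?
Yes. The domain of dependence is [-7.39281, 19.80481], and 14 ∈ [-7.39281, 19.80481].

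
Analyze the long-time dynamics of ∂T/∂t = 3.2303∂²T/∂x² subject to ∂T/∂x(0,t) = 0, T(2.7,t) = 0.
Long-time behavior: T → 0. Heat escapes through the Dirichlet boundary.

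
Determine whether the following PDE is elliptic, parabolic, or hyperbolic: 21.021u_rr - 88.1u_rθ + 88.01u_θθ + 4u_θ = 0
Coefficients: A = 21.021, B = -88.1, C = 88.01. B² - 4AC = 361.37716, which is positive, so the equation is hyperbolic.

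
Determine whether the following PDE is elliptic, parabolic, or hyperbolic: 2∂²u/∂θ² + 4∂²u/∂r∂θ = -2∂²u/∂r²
Rewriting in standard form: 2∂²u/∂r² + 4∂²u/∂r∂θ + 2∂²u/∂θ² = 0. Coefficients: A = 2, B = 4, C = 2. B² - 4AC = 0, which is zero, so the equation is parabolic.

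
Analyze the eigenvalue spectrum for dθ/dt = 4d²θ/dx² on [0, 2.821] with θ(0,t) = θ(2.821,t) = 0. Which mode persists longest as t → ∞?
Eigenvalues: λₙ = 4n²π²/2.821².
First three modes:
  n=1: λ₁ = 4π²/2.821² ≈ 4.961
  n=2: λ₂ = 16π²/2.821² ≈ 19.843 (4× faster decay)
  n=3: λ₃ = 36π²/2.821² ≈ 44.647 (9× faster decay)
As t → ∞, higher modes decay exponentially faster. The n=1 mode dominates: θ ~ c₁ sin(πx/2.821) e^{-λ₁t}.
Decay rate: λ₁ = 4π²/2.821² ≈ 4.961.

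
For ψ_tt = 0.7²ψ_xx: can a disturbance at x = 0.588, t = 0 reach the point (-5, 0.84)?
No. The domain of dependence is [-5.588, -4.412], and 0.588 is outside this interval.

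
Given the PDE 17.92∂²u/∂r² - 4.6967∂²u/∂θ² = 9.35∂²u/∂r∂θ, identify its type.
Rewriting in standard form: 17.92∂²u/∂r² - 9.35∂²u/∂r∂θ - 4.6967∂²u/∂θ² = 0. The second-order coefficients are A = 17.92, B = -9.35, C = -4.6967. Since B² - 4AC = 424.081956 > 0, this is a hyperbolic PDE.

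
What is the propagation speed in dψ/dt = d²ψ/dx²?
Infinite. The heat equation is parabolic, not hyperbolic, so disturbances propagate instantly.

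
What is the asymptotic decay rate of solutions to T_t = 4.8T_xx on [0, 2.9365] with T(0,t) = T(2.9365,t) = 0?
Eigenvalues: λₙ = 4.8n²π²/2.9365².
First three modes:
  n=1: λ₁ = 4.8π²/2.9365² ≈ 5.494
  n=2: λ₂ = 19.2π²/2.9365² ≈ 21.976 (4× faster decay)
  n=3: λ₃ = 43.2π²/2.9365² ≈ 49.445 (9× faster decay)
As t → ∞, higher modes decay exponentially faster. The n=1 mode dominates: T ~ c₁ sin(πx/2.9365) e^{-λ₁t}.
Decay rate: λ₁ = 4.8π²/2.9365² ≈ 5.494.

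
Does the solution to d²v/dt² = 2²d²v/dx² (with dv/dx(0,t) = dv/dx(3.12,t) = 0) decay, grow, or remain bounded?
v oscillates about a mean that drifts linearly in t (generically unbounded; no decay). There is no damping, so the nonconstant modes persist as standing waves (energy conserved, no decay). But with Neumann conditions at both ends the constant mode has eigenvalue 0: the spatial mean M(t) of v satisfies M'' = 0, so M(t) = M(0) + M'(0)·t. Unless the initial velocity has zero mean (∫v_t(x,0)dx = 0), the solution grows linearly in t (unbounded, though not exponentially); if it does have zero mean, the solution stays bounded and simply oscillates.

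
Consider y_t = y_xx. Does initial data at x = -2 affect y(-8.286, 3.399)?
Yes, for any finite x. The heat equation has infinite propagation speed, so all initial data affects all points at any t > 0.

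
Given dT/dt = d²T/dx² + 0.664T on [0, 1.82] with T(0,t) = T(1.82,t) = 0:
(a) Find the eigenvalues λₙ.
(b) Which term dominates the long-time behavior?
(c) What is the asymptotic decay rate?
Eigenvalues: λₙ = n²π²/1.82² - 0.664.
First three modes:
  n=1: λ₁ = π²/1.82² - 0.664 ≈ 2.316
  n=2: λ₂ = 4π²/1.82² - 0.664 ≈ 11.254
  n=3: λ₃ = 9π²/1.82² - 0.664 ≈ 26.152
Since π²/1.82² ≈ 2.98 > 0.664, all λₙ > 0.
The n=1 mode decays slowest → dominates as t → ∞.
Asymptotic: T ~ c₁ sin(πx/1.82) e^{-λ₁t} with decay rate λ₁ ≈ 2.316.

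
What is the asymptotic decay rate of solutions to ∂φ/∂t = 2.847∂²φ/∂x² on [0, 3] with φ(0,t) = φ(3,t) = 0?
Eigenvalues: λₙ = 2.847n²π²/3².
First three modes:
  n=1: λ₁ = 2.847π²/3² ≈ 3.122
  n=2: λ₂ = 11.388π²/3² ≈ 12.488 (4× faster decay)
  n=3: λ₃ = 25.623π²/3² ≈ 28.099 (9× faster decay)
As t → ∞, higher modes decay exponentially faster. The n=1 mode dominates: φ ~ c₁ sin(πx/3) e^{-λ₁t}.
Decay rate: λ₁ = 2.847π²/3² ≈ 3.122.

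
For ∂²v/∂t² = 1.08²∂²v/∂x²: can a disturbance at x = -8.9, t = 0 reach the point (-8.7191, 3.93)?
Yes. The domain of dependence is [-12.9635, -4.4747], and -8.9 ∈ [-12.9635, -4.4747].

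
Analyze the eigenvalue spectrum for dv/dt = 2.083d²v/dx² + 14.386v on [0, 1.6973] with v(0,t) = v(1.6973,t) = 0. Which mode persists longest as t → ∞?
Eigenvalues: λₙ = 2.083n²π²/1.6973² - 14.386.
First three modes:
  n=1: λ₁ = 2.083π²/1.6973² - 14.386 ≈ -7.25
  n=2: λ₂ = 8.332π²/1.6973² - 14.386 ≈ 14.159
  n=3: λ₃ = 18.747π²/1.6973² - 14.386 ≈ 49.841
Since 2.083π²/1.6973² ≈ 7.136 < 14.386, λ₁ < 0.
The n=1 mode grows fastest (−λₙ is largest for n=1) → dominates.
Asymptotic: v ~ c₁ sin(πx/1.6973) e^{7.25t} (exponential growth at rate −λ₁ ≈ 7.25).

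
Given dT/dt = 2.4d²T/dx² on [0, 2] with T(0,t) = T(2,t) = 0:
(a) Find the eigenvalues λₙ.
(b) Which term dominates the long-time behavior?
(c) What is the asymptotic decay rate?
Eigenvalues: λₙ = 2.4n²π²/2².
First three modes:
  n=1: λ₁ = 2.4π²/2² ≈ 5.922
  n=2: λ₂ = 9.6π²/2² ≈ 23.687 (4× faster decay)
  n=3: λ₃ = 21.6π²/2² ≈ 53.296 (9× faster decay)
As t → ∞, higher modes decay exponentially faster. The n=1 mode dominates: T ~ c₁ sin(πx/2) e^{-λ₁t}.
Decay rate: λ₁ = 2.4π²/2² ≈ 5.922.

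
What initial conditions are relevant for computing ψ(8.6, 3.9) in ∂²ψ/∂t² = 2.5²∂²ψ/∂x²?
Domain of dependence: [-1.15, 18.35]. Signals travel at speed 2.5, so data within |x - 8.6| ≤ 2.5·3.9 = 9.75 can reach the point.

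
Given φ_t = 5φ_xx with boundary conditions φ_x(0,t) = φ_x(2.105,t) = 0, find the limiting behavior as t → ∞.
φ → constant (steady state). Heat is conserved (no flux at boundaries); solution approaches the spatial average.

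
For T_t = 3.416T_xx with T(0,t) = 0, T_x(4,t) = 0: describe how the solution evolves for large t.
T → 0. Heat escapes through the Dirichlet boundary.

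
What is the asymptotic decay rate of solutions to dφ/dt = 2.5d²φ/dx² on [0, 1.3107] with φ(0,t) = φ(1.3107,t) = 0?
Eigenvalues: λₙ = 2.5n²π²/1.3107².
First three modes:
  n=1: λ₁ = 2.5π²/1.3107² ≈ 14.363
  n=2: λ₂ = 10π²/1.3107² ≈ 57.45 (4× faster decay)
  n=3: λ₃ = 22.5π²/1.3107² ≈ 129.263 (9× faster decay)
As t → ∞, higher modes decay exponentially faster. The n=1 mode dominates: φ ~ c₁ sin(πx/1.3107) e^{-λ₁t}.
Decay rate: λ₁ = 2.5π²/1.3107² ≈ 14.363.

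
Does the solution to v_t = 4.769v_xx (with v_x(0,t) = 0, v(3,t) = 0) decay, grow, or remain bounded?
v → 0. Heat escapes through the Dirichlet boundary.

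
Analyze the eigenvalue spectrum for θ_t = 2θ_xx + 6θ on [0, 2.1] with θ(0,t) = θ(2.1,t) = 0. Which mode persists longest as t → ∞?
Eigenvalues: λₙ = 2n²π²/2.1² - 6.
First three modes:
  n=1: λ₁ = 2π²/2.1² - 6 ≈ -1.524
  n=2: λ₂ = 8π²/2.1² - 6 ≈ 11.904
  n=3: λ₃ = 18π²/2.1² - 6 ≈ 34.284
Since 2π²/2.1² ≈ 4.476 < 6, λ₁ < 0.
The n=1 mode grows fastest (−λₙ is largest for n=1) → dominates.
Asymptotic: θ ~ c₁ sin(πx/2.1) e^{1.524t} (exponential growth at rate −λ₁ ≈ 1.524).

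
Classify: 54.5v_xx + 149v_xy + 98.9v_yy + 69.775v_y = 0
Hyperbolic (discriminant = 640.8).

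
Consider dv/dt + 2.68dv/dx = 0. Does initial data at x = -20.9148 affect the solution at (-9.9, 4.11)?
Yes. The characteristic through (-9.9, 4.11) passes through x = -20.9148.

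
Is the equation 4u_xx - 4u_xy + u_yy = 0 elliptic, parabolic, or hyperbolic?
Computing B² - 4AC with A = 4, B = -4, C = 1: discriminant = 0 (zero). Answer: parabolic.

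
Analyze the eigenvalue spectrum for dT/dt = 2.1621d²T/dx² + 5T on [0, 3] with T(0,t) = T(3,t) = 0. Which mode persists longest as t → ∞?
Eigenvalues: λₙ = 2.1621n²π²/3² - 5.
First three modes:
  n=1: λ₁ = 2.1621π²/3² - 5 ≈ -2.629
  n=2: λ₂ = 8.6484π²/3² - 5 ≈ 4.484
  n=3: λ₃ = 19.4589π²/3² - 5 ≈ 16.339
Since 2.1621π²/3² ≈ 2.371 < 5, λ₁ < 0.
The n=1 mode grows fastest (−λₙ is largest for n=1) → dominates.
Asymptotic: T ~ c₁ sin(πx/3) e^{2.629t} (exponential growth at rate −λ₁ ≈ 2.629).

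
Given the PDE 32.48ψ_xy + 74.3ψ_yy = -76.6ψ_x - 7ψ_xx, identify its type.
Rewriting in standard form: 7ψ_xx + 32.48ψ_xy + 74.3ψ_yy + 76.6ψ_x = 0. The second-order coefficients are A = 7, B = 32.48, C = 74.3. Since B² - 4AC = -1025.4496 < 0, this is an elliptic PDE.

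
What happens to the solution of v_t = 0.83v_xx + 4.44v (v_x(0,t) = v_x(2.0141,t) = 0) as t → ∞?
v grows unboundedly. With Neumann BCs the constant mode has diffusion eigenvalue 0, so any r > 0 makes it grow like e^(4.44t); solution grows exponentially.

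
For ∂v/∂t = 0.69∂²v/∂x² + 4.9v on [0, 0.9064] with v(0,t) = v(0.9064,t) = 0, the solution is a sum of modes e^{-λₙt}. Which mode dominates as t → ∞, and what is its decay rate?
Eigenvalues: λₙ = 0.69n²π²/0.9064² - 4.9.
First three modes:
  n=1: λ₁ = 0.69π²/0.9064² - 4.9 ≈ 3.389
  n=2: λ₂ = 2.76π²/0.9064² - 4.9 ≈ 28.257
  n=3: λ₃ = 6.21π²/0.9064² - 4.9 ≈ 69.702
Since 0.69π²/0.9064² ≈ 8.289 > 4.9, all λₙ > 0.
The n=1 mode decays slowest → dominates as t → ∞.
Asymptotic: v ~ c₁ sin(πx/0.9064) e^{-λ₁t} with decay rate λ₁ ≈ 3.389.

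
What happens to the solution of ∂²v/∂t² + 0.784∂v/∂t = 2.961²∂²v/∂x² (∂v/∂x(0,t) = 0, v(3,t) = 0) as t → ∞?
v → 0. Damping (γ=0.784) dissipates energy; oscillations decay exponentially.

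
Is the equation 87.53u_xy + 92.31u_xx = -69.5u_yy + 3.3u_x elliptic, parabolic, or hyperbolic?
Rewriting in standard form: 92.31u_xx + 87.53u_xy + 69.5u_yy - 3.3u_x = 0. Computing B² - 4AC with A = 92.31, B = 87.53, C = 69.5: discriminant = -18000.6791 (negative). Answer: elliptic.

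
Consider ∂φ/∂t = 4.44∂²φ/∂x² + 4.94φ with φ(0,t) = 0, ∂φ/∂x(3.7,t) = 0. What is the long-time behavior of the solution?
As t → ∞, φ grows unboundedly. Reaction dominates diffusion (r=4.94 > κπ²/(4L²)≈0.8); solution grows exponentially.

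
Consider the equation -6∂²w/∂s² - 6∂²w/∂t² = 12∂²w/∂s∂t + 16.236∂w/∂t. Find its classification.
Rewriting in standard form: -6∂²w/∂s² - 12∂²w/∂s∂t - 6∂²w/∂t² - 16.236∂w/∂t = 0. Parabolic. (A = -6, B = -12, C = -6 gives B² - 4AC = 0.)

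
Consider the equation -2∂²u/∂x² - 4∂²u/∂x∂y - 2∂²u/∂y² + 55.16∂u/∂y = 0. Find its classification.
Parabolic. (A = -2, B = -4, C = -2 gives B² - 4AC = 0.)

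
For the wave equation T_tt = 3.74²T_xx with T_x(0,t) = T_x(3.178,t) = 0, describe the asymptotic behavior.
T oscillates about a mean that drifts linearly in t (generically unbounded; no decay). There is no damping, so the nonconstant modes persist as standing waves (energy conserved, no decay). But with Neumann conditions at both ends the constant mode has eigenvalue 0: the spatial mean M(t) of T satisfies M'' = 0, so M(t) = M(0) + M'(0)·t. Unless the initial velocity has zero mean (∫T_t(x,0)dx = 0), the solution grows linearly in t (unbounded, though not exponentially); if it does have zero mean, the solution stays bounded and simply oscillates.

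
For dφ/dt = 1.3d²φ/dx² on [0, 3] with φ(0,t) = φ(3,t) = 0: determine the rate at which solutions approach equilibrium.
Eigenvalues: λₙ = 1.3n²π²/3².
First three modes:
  n=1: λ₁ = 1.3π²/3² ≈ 1.426
  n=2: λ₂ = 5.2π²/3² ≈ 5.702 (4× faster decay)
  n=3: λ₃ = 11.7π²/3² ≈ 12.83 (9× faster decay)
As t → ∞, higher modes decay exponentially faster. The n=1 mode dominates: φ ~ c₁ sin(πx/3) e^{-λ₁t}.
Decay rate: λ₁ = 1.3π²/3² ≈ 1.426.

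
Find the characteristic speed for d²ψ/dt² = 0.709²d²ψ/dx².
Speed = 0.709. Information travels along characteristics x = x₀ ± 0.709t.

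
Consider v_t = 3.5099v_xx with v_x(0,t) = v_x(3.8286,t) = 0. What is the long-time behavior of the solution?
As t → ∞, v → constant (steady state). Heat is conserved (no flux at boundaries); solution approaches the spatial average.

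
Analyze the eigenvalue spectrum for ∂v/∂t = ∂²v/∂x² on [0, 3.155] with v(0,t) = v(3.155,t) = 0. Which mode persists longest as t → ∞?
Eigenvalues: λₙ = n²π²/3.155².
First three modes:
  n=1: λ₁ = π²/3.155² ≈ 0.992
  n=2: λ₂ = 4π²/3.155² ≈ 3.966 (4× faster decay)
  n=3: λ₃ = 9π²/3.155² ≈ 8.924 (9× faster decay)
As t → ∞, higher modes decay exponentially faster. The n=1 mode dominates: v ~ c₁ sin(πx/3.155) e^{-λ₁t}.
Decay rate: λ₁ = π²/3.155² ≈ 0.992.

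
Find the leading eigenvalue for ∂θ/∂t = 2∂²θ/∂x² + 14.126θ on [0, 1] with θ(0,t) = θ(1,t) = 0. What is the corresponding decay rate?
Eigenvalues: λₙ = 2n²π²/1² - 14.126.
First three modes:
  n=1: λ₁ = 2π² - 14.126 ≈ 5.613
  n=2: λ₂ = 8π² - 14.126 ≈ 64.831
  n=3: λ₃ = 18π² - 14.126 ≈ 163.527
Since 2π² ≈ 19.739 > 14.126, all λₙ > 0.
The n=1 mode decays slowest → dominates as t → ∞.
Asymptotic: θ ~ c₁ sin(πx/1) e^{-λ₁t} with decay rate λ₁ ≈ 5.613.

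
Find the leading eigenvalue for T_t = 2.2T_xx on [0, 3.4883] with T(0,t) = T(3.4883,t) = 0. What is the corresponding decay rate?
Eigenvalues: λₙ = 2.2n²π²/3.4883².
First three modes:
  n=1: λ₁ = 2.2π²/3.4883² ≈ 1.784
  n=2: λ₂ = 8.8π²/3.4883² ≈ 7.138 (4× faster decay)
  n=3: λ₃ = 19.8π²/3.4883² ≈ 16.06 (9× faster decay)
As t → ∞, higher modes decay exponentially faster. The n=1 mode dominates: T ~ c₁ sin(πx/3.4883) e^{-λ₁t}.
Decay rate: λ₁ = 2.2π²/3.4883² ≈ 1.784.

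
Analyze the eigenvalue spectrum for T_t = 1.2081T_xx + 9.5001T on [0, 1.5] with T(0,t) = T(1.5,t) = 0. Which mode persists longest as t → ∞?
Eigenvalues: λₙ = 1.2081n²π²/1.5² - 9.5001.
First three modes:
  n=1: λ₁ = 1.2081π²/1.5² - 9.5001 ≈ -4.201
  n=2: λ₂ = 4.8324π²/1.5² - 9.5001 ≈ 11.697
  n=3: λ₃ = 10.8729π²/1.5² - 9.5001 ≈ 38.194
Since 1.2081π²/1.5² ≈ 5.299 < 9.5001, λ₁ < 0.
The n=1 mode grows fastest (−λₙ is largest for n=1) → dominates.
Asymptotic: T ~ c₁ sin(πx/1.5) e^{4.201t} (exponential growth at rate −λ₁ ≈ 4.201).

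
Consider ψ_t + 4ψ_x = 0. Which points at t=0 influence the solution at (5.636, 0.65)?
A single point: x = 3.036. The characteristic through (5.636, 0.65) is x - 4t = const, so x = 5.636 - 4·0.65 = 3.036.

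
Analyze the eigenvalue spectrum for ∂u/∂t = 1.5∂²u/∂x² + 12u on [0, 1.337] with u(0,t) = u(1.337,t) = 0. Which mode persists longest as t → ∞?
Eigenvalues: λₙ = 1.5n²π²/1.337² - 12.
First three modes:
  n=1: λ₁ = 1.5π²/1.337² - 12 ≈ -3.718
  n=2: λ₂ = 6π²/1.337² - 12 ≈ 21.127
  n=3: λ₃ = 13.5π²/1.337² - 12 ≈ 62.537
Since 1.5π²/1.337² ≈ 8.282 < 12, λ₁ < 0.
The n=1 mode grows fastest (−λₙ is largest for n=1) → dominates.
Asymptotic: u ~ c₁ sin(πx/1.337) e^{3.718t} (exponential growth at rate −λ₁ ≈ 3.718).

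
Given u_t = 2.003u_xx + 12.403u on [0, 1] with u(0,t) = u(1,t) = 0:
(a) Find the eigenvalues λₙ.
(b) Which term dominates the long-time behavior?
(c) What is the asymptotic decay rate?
Eigenvalues: λₙ = 2.003n²π²/1² - 12.403.
First three modes:
  n=1: λ₁ = 2.003π² - 12.403 ≈ 7.366
  n=2: λ₂ = 8.012π² - 12.403 ≈ 66.672
  n=3: λ₃ = 18.027π² - 12.403 ≈ 165.516
Since 2.003π² ≈ 19.769 > 12.403, all λₙ > 0.
The n=1 mode decays slowest → dominates as t → ∞.
Asymptotic: u ~ c₁ sin(πx/1) e^{-λ₁t} with decay rate λ₁ ≈ 7.366.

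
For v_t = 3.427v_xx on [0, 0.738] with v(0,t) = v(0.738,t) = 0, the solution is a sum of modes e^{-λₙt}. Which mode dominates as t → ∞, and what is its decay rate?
Eigenvalues: λₙ = 3.427n²π²/0.738².
First three modes:
  n=1: λ₁ = 3.427π²/0.738² ≈ 62.101
  n=2: λ₂ = 13.708π²/0.738² ≈ 248.405 (4× faster decay)
  n=3: λ₃ = 30.843π²/0.738² ≈ 558.912 (9× faster decay)
As t → ∞, higher modes decay exponentially faster. The n=1 mode dominates: v ~ c₁ sin(πx/0.738) e^{-λ₁t}.
Decay rate: λ₁ = 3.427π²/0.738² ≈ 62.101.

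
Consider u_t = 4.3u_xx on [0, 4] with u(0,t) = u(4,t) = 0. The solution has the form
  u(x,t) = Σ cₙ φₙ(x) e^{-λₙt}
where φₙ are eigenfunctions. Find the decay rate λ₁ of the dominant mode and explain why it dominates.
Eigenvalues: λₙ = 4.3n²π²/4².
First three modes:
  n=1: λ₁ = 4.3π²/4² ≈ 2.652
  n=2: λ₂ = 17.2π²/4² ≈ 10.61 (4× faster decay)
  n=3: λ₃ = 38.7π²/4² ≈ 23.872 (9× faster decay)
As t → ∞, higher modes decay exponentially faster. The n=1 mode dominates: u ~ c₁ sin(πx/4) e^{-λ₁t}.
Decay rate: λ₁ = 4.3π²/4² ≈ 2.652.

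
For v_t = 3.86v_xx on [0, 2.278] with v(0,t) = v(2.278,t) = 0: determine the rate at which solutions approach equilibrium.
Eigenvalues: λₙ = 3.86n²π²/2.278².
First three modes:
  n=1: λ₁ = 3.86π²/2.278² ≈ 7.341
  n=2: λ₂ = 15.44π²/2.278² ≈ 29.366 (4× faster decay)
  n=3: λ₃ = 34.74π²/2.278² ≈ 66.073 (9× faster decay)
As t → ∞, higher modes decay exponentially faster. The n=1 mode dominates: v ~ c₁ sin(πx/2.278) e^{-λ₁t}.
Decay rate: λ₁ = 3.86π²/2.278² ≈ 7.341.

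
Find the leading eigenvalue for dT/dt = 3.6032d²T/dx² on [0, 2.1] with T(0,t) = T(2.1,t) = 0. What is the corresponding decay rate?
Eigenvalues: λₙ = 3.6032n²π²/2.1².
First three modes:
  n=1: λ₁ = 3.6032π²/2.1² ≈ 8.064
  n=2: λ₂ = 14.4128π²/2.1² ≈ 32.256 (4× faster decay)
  n=3: λ₃ = 32.4288π²/2.1² ≈ 72.576 (9× faster decay)
As t → ∞, higher modes decay exponentially faster. The n=1 mode dominates: T ~ c₁ sin(πx/2.1) e^{-λ₁t}.
Decay rate: λ₁ = 3.6032π²/2.1² ≈ 8.064.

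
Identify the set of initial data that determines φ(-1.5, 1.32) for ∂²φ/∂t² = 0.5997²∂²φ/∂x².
Domain of dependence: [-2.291604, -0.708396]. Signals travel at speed 0.5997, so data within |x - -1.5| ≤ 0.5997·1.32 = 0.791604 can reach the point.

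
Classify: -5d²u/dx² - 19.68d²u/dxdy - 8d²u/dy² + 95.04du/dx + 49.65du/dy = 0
Hyperbolic (discriminant = 227.3024).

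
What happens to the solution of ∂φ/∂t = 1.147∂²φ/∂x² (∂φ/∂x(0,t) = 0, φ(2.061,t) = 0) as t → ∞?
φ → 0. Heat escapes through the Dirichlet boundary.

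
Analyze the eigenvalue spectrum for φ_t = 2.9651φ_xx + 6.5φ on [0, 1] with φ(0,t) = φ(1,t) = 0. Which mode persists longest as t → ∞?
Eigenvalues: λₙ = 2.9651n²π²/1² - 6.5.
First three modes:
  n=1: λ₁ = 2.9651π² - 6.5 ≈ 22.764
  n=2: λ₂ = 11.8604π² - 6.5 ≈ 110.557
  n=3: λ₃ = 26.6859π² - 6.5 ≈ 256.879
Since 2.9651π² ≈ 29.264 > 6.5, all λₙ > 0.
The n=1 mode decays slowest → dominates as t → ∞.
Asymptotic: φ ~ c₁ sin(πx/1) e^{-λ₁t} with decay rate λ₁ ≈ 22.764.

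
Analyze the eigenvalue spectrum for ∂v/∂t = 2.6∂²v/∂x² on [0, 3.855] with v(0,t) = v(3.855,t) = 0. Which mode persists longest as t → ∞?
Eigenvalues: λₙ = 2.6n²π²/3.855².
First three modes:
  n=1: λ₁ = 2.6π²/3.855² ≈ 1.727
  n=2: λ₂ = 10.4π²/3.855² ≈ 6.907 (4× faster decay)
  n=3: λ₃ = 23.4π²/3.855² ≈ 15.541 (9× faster decay)
As t → ∞, higher modes decay exponentially faster. The n=1 mode dominates: v ~ c₁ sin(πx/3.855) e^{-λ₁t}.
Decay rate: λ₁ = 2.6π²/3.855² ≈ 1.727.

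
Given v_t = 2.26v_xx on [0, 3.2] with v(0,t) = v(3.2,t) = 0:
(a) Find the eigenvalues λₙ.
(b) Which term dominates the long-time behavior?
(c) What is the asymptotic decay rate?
Eigenvalues: λₙ = 2.26n²π²/3.2².
First three modes:
  n=1: λ₁ = 2.26π²/3.2² ≈ 2.178
  n=2: λ₂ = 9.04π²/3.2² ≈ 8.713 (4× faster decay)
  n=3: λ₃ = 20.34π²/3.2² ≈ 19.604 (9× faster decay)
As t → ∞, higher modes decay exponentially faster. The n=1 mode dominates: v ~ c₁ sin(πx/3.2) e^{-λ₁t}.
Decay rate: λ₁ = 2.26π²/3.2² ≈ 2.178.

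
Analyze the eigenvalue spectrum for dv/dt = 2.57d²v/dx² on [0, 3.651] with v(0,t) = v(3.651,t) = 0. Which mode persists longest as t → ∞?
Eigenvalues: λₙ = 2.57n²π²/3.651².
First three modes:
  n=1: λ₁ = 2.57π²/3.651² ≈ 1.903
  n=2: λ₂ = 10.28π²/3.651² ≈ 7.611 (4× faster decay)
  n=3: λ₃ = 23.13π²/3.651² ≈ 17.126 (9× faster decay)
As t → ∞, higher modes decay exponentially faster. The n=1 mode dominates: v ~ c₁ sin(πx/3.651) e^{-λ₁t}.
Decay rate: λ₁ = 2.57π²/3.651² ≈ 1.903.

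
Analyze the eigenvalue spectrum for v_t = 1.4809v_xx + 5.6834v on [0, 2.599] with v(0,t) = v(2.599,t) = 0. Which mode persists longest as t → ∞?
Eigenvalues: λₙ = 1.4809n²π²/2.599² - 5.6834.
First three modes:
  n=1: λ₁ = 1.4809π²/2.599² - 5.6834 ≈ -3.52
  n=2: λ₂ = 5.9236π²/2.599² - 5.6834 ≈ 2.972
  n=3: λ₃ = 13.3281π²/2.599² - 5.6834 ≈ 13.791
Since 1.4809π²/2.599² ≈ 2.164 < 5.6834, λ₁ < 0.
The n=1 mode grows fastest (−λₙ is largest for n=1) → dominates.
Asymptotic: v ~ c₁ sin(πx/2.599) e^{3.52t} (exponential growth at rate −λ₁ ≈ 3.52).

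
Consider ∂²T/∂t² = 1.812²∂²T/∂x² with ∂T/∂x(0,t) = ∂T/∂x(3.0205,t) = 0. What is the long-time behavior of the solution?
As t → ∞, T oscillates about a mean that drifts linearly in t (generically unbounded; no decay). There is no damping, so the nonconstant modes persist as standing waves (energy conserved, no decay). But with Neumann conditions at both ends the constant mode has eigenvalue 0: the spatial mean M(t) of T satisfies M'' = 0, so M(t) = M(0) + M'(0)·t. Unless the initial velocity has zero mean (∫T_t(x,0)dx = 0), the solution grows linearly in t (unbounded, though not exponentially); if it does have zero mean, the solution stays bounded and simply oscillates.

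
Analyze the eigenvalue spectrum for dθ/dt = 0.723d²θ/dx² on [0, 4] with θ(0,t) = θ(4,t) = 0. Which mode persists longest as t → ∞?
Eigenvalues: λₙ = 0.723n²π²/4².
First three modes:
  n=1: λ₁ = 0.723π²/4² ≈ 0.446
  n=2: λ₂ = 2.892π²/4² ≈ 1.784 (4× faster decay)
  n=3: λ₃ = 6.507π²/4² ≈ 4.014 (9× faster decay)
As t → ∞, higher modes decay exponentially faster. The n=1 mode dominates: θ ~ c₁ sin(πx/4) e^{-λ₁t}.
Decay rate: λ₁ = 0.723π²/4² ≈ 0.446.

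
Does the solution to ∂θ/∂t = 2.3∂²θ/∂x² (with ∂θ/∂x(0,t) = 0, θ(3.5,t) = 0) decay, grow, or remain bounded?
θ → 0. Heat escapes through the Dirichlet boundary.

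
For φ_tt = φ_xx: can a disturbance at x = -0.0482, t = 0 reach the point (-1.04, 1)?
Yes. The domain of dependence is [-2.04, -0.04], and -0.0482 ∈ [-2.04, -0.04].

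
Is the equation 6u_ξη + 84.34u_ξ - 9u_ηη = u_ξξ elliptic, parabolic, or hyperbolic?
Rewriting in standard form: -u_ξξ + 6u_ξη - 9u_ηη + 84.34u_ξ = 0. Computing B² - 4AC with A = -1, B = 6, C = -9: discriminant = 0 (zero). Answer: parabolic.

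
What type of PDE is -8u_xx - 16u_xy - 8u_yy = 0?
With A = -8, B = -16, C = -8, the discriminant is 0. This is a parabolic PDE.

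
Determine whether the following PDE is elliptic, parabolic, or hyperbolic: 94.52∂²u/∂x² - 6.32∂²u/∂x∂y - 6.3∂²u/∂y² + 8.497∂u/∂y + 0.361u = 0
Coefficients: A = 94.52, B = -6.32, C = -6.3. B² - 4AC = 2421.8464, which is positive, so the equation is hyperbolic.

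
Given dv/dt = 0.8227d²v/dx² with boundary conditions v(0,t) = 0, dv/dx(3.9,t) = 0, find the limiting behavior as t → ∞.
v → 0. Heat escapes through the Dirichlet boundary.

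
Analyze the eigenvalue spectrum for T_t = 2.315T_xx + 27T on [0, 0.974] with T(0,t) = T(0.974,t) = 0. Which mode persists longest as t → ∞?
Eigenvalues: λₙ = 2.315n²π²/0.974² - 27.
First three modes:
  n=1: λ₁ = 2.315π²/0.974² - 27 ≈ -2.916
  n=2: λ₂ = 9.26π²/0.974² - 27 ≈ 69.337
  n=3: λ₃ = 20.835π²/0.974² - 27 ≈ 189.758
Since 2.315π²/0.974² ≈ 24.084 < 27, λ₁ < 0.
The n=1 mode grows fastest (−λₙ is largest for n=1) → dominates.
Asymptotic: T ~ c₁ sin(πx/0.974) e^{2.916t} (exponential growth at rate −λ₁ ≈ 2.916).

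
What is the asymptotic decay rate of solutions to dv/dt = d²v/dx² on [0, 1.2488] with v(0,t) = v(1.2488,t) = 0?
Eigenvalues: λₙ = n²π²/1.2488².
First three modes:
  n=1: λ₁ = π²/1.2488² ≈ 6.329
  n=2: λ₂ = 4π²/1.2488² ≈ 25.315 (4× faster decay)
  n=3: λ₃ = 9π²/1.2488² ≈ 56.958 (9× faster decay)
As t → ∞, higher modes decay exponentially faster. The n=1 mode dominates: v ~ c₁ sin(πx/1.2488) e^{-λ₁t}.
Decay rate: λ₁ = π²/1.2488² ≈ 6.329.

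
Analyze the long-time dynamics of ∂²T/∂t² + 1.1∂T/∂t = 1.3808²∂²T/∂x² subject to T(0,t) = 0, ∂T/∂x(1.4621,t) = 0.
Long-time behavior: T → 0. Damping (γ=1.1) dissipates energy; oscillations decay exponentially.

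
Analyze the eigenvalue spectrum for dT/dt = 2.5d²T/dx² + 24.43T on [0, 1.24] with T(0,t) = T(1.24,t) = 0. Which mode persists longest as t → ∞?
Eigenvalues: λₙ = 2.5n²π²/1.24² - 24.43.
First three modes:
  n=1: λ₁ = 2.5π²/1.24² - 24.43 ≈ -8.383
  n=2: λ₂ = 10π²/1.24² - 24.43 ≈ 39.758
  n=3: λ₃ = 22.5π²/1.24² - 24.43 ≈ 119.994
Since 2.5π²/1.24² ≈ 16.047 < 24.43, λ₁ < 0.
The n=1 mode grows fastest (−λₙ is largest for n=1) → dominates.
Asymptotic: T ~ c₁ sin(πx/1.24) e^{8.383t} (exponential growth at rate −λ₁ ≈ 8.383).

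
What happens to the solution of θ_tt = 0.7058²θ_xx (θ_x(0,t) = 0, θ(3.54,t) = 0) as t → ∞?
θ oscillates (no decay). Energy is conserved; the solution oscillates indefinitely as standing waves.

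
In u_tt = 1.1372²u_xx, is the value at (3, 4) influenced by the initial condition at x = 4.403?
Yes. The domain of dependence is [-1.5488, 7.5488], and 4.403 ∈ [-1.5488, 7.5488].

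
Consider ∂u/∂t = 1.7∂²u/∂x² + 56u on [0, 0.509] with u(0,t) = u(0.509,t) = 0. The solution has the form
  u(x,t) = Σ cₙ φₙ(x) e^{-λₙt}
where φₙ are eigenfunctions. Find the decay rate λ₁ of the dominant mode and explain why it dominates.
Eigenvalues: λₙ = 1.7n²π²/0.509² - 56.
First three modes:
  n=1: λ₁ = 1.7π²/0.509² - 56 ≈ 8.761
  n=2: λ₂ = 6.8π²/0.509² - 56 ≈ 203.044
  n=3: λ₃ = 15.3π²/0.509² - 56 ≈ 526.848
Since 1.7π²/0.509² ≈ 64.761 > 56, all λₙ > 0.
The n=1 mode decays slowest → dominates as t → ∞.
Asymptotic: u ~ c₁ sin(πx/0.509) e^{-λ₁t} with decay rate λ₁ ≈ 8.761.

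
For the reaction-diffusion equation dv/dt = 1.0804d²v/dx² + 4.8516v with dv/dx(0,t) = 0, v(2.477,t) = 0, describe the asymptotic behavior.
v grows unboundedly. Reaction dominates diffusion (r=4.8516 > κπ²/(4L²)≈0.43); solution grows exponentially.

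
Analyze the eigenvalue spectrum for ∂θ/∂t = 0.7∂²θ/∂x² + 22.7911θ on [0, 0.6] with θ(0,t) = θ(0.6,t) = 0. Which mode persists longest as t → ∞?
Eigenvalues: λₙ = 0.7n²π²/0.6² - 22.7911.
First three modes:
  n=1: λ₁ = 0.7π²/0.6² - 22.7911 ≈ -3.6
  n=2: λ₂ = 2.8π²/0.6² - 22.7911 ≈ 53.972
  n=3: λ₃ = 6.3π²/0.6² - 22.7911 ≈ 149.927
Since 0.7π²/0.6² ≈ 19.191 < 22.7911, λ₁ < 0.
The n=1 mode grows fastest (−λₙ is largest for n=1) → dominates.
Asymptotic: θ ~ c₁ sin(πx/0.6) e^{3.6t} (exponential growth at rate −λ₁ ≈ 3.6).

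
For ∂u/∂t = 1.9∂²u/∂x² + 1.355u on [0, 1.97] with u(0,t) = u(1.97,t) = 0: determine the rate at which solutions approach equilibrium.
Eigenvalues: λₙ = 1.9n²π²/1.97² - 1.355.
First three modes:
  n=1: λ₁ = 1.9π²/1.97² - 1.355 ≈ 3.477
  n=2: λ₂ = 7.6π²/1.97² - 1.355 ≈ 17.973
  n=3: λ₃ = 17.1π²/1.97² - 1.355 ≈ 42.132
Since 1.9π²/1.97² ≈ 4.832 > 1.355, all λₙ > 0.
The n=1 mode decays slowest → dominates as t → ∞.
Asymptotic: u ~ c₁ sin(πx/1.97) e^{-λ₁t} with decay rate λ₁ ≈ 3.477.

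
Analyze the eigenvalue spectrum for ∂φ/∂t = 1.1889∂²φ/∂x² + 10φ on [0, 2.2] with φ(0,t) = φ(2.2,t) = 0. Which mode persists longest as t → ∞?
Eigenvalues: λₙ = 1.1889n²π²/2.2² - 10.
First three modes:
  n=1: λ₁ = 1.1889π²/2.2² - 10 ≈ -7.576
  n=2: λ₂ = 4.7556π²/2.2² - 10 ≈ -0.303
  n=3: λ₃ = 10.7001π²/2.2² - 10 ≈ 11.819
Since 1.1889π²/2.2² ≈ 2.424 < 10, λ₁ < 0.
The n=1 mode grows fastest (−λₙ is largest for n=1) → dominates.
Asymptotic: φ ~ c₁ sin(πx/2.2) e^{7.576t} (exponential growth at rate −λ₁ ≈ 7.576).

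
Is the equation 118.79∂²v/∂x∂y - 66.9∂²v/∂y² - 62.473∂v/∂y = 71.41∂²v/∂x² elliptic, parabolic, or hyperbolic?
Rewriting in standard form: -71.41∂²v/∂x² + 118.79∂²v/∂x∂y - 66.9∂²v/∂y² - 62.473∂v/∂y = 0. Computing B² - 4AC with A = -71.41, B = 118.79, C = -66.9: discriminant = -4998.2519 (negative). Answer: elliptic.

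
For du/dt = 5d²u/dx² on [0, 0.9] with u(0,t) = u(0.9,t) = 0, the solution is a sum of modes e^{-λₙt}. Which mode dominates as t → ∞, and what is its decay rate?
Eigenvalues: λₙ = 5n²π²/0.9².
First three modes:
  n=1: λ₁ = 5π²/0.9² ≈ 60.923
  n=2: λ₂ = 20π²/0.9² ≈ 243.694 (4× faster decay)
  n=3: λ₃ = 45π²/0.9² ≈ 548.311 (9× faster decay)
As t → ∞, higher modes decay exponentially faster. The n=1 mode dominates: u ~ c₁ sin(πx/0.9) e^{-λ₁t}.
Decay rate: λ₁ = 5π²/0.9² ≈ 60.923.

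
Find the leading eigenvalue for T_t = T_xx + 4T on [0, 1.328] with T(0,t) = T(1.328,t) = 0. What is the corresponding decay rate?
Eigenvalues: λₙ = n²π²/1.328² - 4.
First three modes:
  n=1: λ₁ = π²/1.328² - 4 ≈ 1.596
  n=2: λ₂ = 4π²/1.328² - 4 ≈ 18.385
  n=3: λ₃ = 9π²/1.328² - 4 ≈ 46.367
Since π²/1.328² ≈ 5.596 > 4, all λₙ > 0.
The n=1 mode decays slowest → dominates as t → ∞.
Asymptotic: T ~ c₁ sin(πx/1.328) e^{-λ₁t} with decay rate λ₁ ≈ 1.596.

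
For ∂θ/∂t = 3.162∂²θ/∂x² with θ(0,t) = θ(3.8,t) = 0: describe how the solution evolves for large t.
θ → 0. Heat diffuses out through both boundaries.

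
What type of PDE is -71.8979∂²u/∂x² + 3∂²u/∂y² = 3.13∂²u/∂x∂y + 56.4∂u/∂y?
Rewriting in standard form: -71.8979∂²u/∂x² - 3.13∂²u/∂x∂y + 3∂²u/∂y² - 56.4∂u/∂y = 0. With A = -71.8979, B = -3.13, C = 3, the discriminant is 872.5717. This is a hyperbolic PDE.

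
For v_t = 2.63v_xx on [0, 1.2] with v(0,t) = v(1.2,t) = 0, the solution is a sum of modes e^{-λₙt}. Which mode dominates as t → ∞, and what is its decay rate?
Eigenvalues: λₙ = 2.63n²π²/1.2².
First three modes:
  n=1: λ₁ = 2.63π²/1.2² ≈ 18.026
  n=2: λ₂ = 10.52π²/1.2² ≈ 72.103 (4× faster decay)
  n=3: λ₃ = 23.67π²/1.2² ≈ 162.232 (9× faster decay)
As t → ∞, higher modes decay exponentially faster. The n=1 mode dominates: v ~ c₁ sin(πx/1.2) e^{-λ₁t}.
Decay rate: λ₁ = 2.63π²/1.2² ≈ 18.026.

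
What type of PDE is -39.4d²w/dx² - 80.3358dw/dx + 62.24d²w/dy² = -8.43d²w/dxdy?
Rewriting in standard form: -39.4d²w/dx² + 8.43d²w/dxdy + 62.24d²w/dy² - 80.3358dw/dx = 0. With A = -39.4, B = 8.43, C = 62.24, the discriminant is 9880.0889. This is a hyperbolic PDE.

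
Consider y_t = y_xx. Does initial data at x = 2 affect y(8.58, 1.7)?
Yes, for any finite x. The heat equation has infinite propagation speed, so all initial data affects all points at any t > 0.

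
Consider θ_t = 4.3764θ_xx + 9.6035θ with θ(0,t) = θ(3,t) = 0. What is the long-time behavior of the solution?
As t → ∞, θ grows unboundedly. Reaction dominates diffusion (r=9.6035 > κπ²/L²≈4.8); solution grows exponentially.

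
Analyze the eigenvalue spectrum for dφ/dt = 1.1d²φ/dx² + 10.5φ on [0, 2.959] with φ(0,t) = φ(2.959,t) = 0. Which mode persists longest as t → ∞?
Eigenvalues: λₙ = 1.1n²π²/2.959² - 10.5.
First three modes:
  n=1: λ₁ = 1.1π²/2.959² - 10.5 ≈ -9.26
  n=2: λ₂ = 4.4π²/2.959² - 10.5 ≈ -5.54
  n=3: λ₃ = 9.9π²/2.959² - 10.5 ≈ 0.66
Since 1.1π²/2.959² ≈ 1.24 < 10.5, λ₁ < 0.
The n=1 mode grows fastest (−λₙ is largest for n=1) → dominates.
Asymptotic: φ ~ c₁ sin(πx/2.959) e^{9.26t} (exponential growth at rate −λ₁ ≈ 9.26).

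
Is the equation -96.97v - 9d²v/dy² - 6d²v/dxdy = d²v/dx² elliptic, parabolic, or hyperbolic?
Rewriting in standard form: -d²v/dx² - 6d²v/dxdy - 9d²v/dy² - 96.97v = 0. Computing B² - 4AC with A = -1, B = -6, C = -9: discriminant = 0 (zero). Answer: parabolic.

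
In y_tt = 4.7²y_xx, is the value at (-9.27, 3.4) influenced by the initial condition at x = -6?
Yes. The domain of dependence is [-25.25, 6.71], and -6 ∈ [-25.25, 6.71].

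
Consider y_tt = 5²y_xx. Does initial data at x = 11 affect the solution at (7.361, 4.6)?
Yes. The domain of dependence is [-15.639, 30.361], and 11 ∈ [-15.639, 30.361].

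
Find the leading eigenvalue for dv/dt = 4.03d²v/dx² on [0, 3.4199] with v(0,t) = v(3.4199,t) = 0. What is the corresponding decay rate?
Eigenvalues: λₙ = 4.03n²π²/3.4199².
First three modes:
  n=1: λ₁ = 4.03π²/3.4199² ≈ 3.401
  n=2: λ₂ = 16.12π²/3.4199² ≈ 13.603 (4× faster decay)
  n=3: λ₃ = 36.27π²/3.4199² ≈ 30.607 (9× faster decay)
As t → ∞, higher modes decay exponentially faster. The n=1 mode dominates: v ~ c₁ sin(πx/3.4199) e^{-λ₁t}.
Decay rate: λ₁ = 4.03π²/3.4199² ≈ 3.401.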